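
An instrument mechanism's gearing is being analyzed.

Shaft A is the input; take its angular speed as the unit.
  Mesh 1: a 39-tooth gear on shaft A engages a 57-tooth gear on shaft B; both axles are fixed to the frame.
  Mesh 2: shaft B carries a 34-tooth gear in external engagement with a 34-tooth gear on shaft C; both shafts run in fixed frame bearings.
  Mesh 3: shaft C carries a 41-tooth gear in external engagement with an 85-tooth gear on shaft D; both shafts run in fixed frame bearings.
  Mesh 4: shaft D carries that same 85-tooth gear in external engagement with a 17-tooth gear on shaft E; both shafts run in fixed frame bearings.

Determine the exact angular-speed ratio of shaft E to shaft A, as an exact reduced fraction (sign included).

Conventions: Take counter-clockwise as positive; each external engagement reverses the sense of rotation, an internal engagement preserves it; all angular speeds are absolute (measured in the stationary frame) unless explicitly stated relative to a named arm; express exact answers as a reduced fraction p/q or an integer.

533/323

class = fixed-axis compound train [4 meshes; 4 ratios multiply, 4 sense flips]
mesh 1 [39T→57T]: running ratio 13/19, sense −
mesh 2 [34T→34T]: running ratio 13/19, sense +
mesh 3 [41T→85T]: running ratio 533/1615, sense −
mesh 4 [85T→17T]: running ratio 533/323, sense +
ω_out/ω_in = 533/323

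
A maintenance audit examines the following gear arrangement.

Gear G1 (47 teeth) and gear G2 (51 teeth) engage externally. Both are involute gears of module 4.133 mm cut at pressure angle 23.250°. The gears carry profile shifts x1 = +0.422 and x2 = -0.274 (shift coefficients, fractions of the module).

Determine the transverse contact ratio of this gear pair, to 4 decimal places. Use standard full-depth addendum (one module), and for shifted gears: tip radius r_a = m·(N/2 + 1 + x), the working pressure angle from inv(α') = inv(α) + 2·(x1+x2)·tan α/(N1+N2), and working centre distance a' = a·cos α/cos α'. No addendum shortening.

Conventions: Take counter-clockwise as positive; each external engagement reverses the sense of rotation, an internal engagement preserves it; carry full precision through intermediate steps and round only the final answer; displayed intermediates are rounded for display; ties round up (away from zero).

recognized (one external pair, fixed centres): single-mesh tooth geometry, m = 4.133, N1 = 47, N2 = 51
base radii: r_b1 = 89.238056, r_b2 = 96.832784
tip radii: r_a1 = 103.002626, r_a2 = 108.392058
inv(α') = inv(23.250°) + 2·(+0.422-0.274)·tan α/(47+51) = 0.02514252  ⇒  α' = 23.64522°
a' = a·cos α / cos α' = 202.5170·cos 23.250°/cos 23.64522° = 203.123800
action lengths: √(r_a1²−r_b1²) = 51.440358, √(r_a2²−r_b2²) = 48.705751
base pitch p_b = π·m·cos α = 11.929771
CR = (51.440358 + 48.705751 − 203.123800·sin 23.64522°)/11.929771 = 1.565731
contact ratio ≈ 1.5657

1.5657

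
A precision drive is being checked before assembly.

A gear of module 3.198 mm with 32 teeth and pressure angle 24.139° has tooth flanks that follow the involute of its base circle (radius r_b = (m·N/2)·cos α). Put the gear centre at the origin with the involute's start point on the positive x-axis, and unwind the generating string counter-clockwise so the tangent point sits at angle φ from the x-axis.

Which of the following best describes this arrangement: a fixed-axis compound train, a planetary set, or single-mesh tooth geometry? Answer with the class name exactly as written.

recognized (one wheel, involute flank): single-mesh tooth geometry, m = 3.198, N = 32
classification: single-mesh tooth geometry

single-mesh tooth geometry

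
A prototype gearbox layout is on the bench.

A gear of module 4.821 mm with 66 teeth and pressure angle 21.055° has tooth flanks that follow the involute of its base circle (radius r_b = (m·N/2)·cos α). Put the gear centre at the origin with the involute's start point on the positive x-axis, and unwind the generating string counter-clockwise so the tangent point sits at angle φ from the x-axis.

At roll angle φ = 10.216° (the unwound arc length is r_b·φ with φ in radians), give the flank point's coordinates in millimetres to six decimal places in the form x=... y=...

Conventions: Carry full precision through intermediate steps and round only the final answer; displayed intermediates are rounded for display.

class = single-mesh tooth geometry [base-circle involute, m = 4.821, 66T]
pitch radius r_p = m·N/2 = 4.821·66/2 = 159.093000
base radius r_b = r_p·cos α = 159.093000·cos 21.055° = 148.471313
roll angle φ = 10.216° = 0.17830284 rad
x = r_b·(cos φ + φ·sin φ) = 150.812681
y = r_b·(sin φ − φ·cos φ) = 0.279650

x=150.812681 y=0.279650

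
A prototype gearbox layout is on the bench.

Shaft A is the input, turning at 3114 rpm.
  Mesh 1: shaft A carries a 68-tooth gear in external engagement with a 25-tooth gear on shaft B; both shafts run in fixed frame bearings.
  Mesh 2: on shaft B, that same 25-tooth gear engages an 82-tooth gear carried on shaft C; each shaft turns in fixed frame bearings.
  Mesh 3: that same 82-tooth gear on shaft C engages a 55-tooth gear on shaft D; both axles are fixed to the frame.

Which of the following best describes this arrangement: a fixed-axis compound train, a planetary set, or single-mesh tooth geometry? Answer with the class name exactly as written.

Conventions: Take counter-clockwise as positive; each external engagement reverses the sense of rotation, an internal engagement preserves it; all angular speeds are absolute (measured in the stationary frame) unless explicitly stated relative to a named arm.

fixed-axis compound train

topology: fixed-axis compound train — 3 meshes, A→D
classification: fixed-axis compound train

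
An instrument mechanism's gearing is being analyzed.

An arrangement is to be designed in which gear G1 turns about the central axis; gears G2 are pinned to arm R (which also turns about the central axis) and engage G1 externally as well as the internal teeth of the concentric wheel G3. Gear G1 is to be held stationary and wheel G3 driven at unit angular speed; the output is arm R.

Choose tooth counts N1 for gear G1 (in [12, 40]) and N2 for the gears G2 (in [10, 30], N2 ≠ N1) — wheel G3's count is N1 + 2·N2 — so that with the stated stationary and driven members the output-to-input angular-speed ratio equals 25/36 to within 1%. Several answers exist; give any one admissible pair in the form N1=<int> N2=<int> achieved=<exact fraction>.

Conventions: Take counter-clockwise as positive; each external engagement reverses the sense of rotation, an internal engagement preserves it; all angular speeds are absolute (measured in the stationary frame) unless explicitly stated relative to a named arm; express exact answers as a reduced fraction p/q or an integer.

N1=22 N2=14 achieved=25/36

planetary set to be sized for 25/36 (Willis relation)
Willis with ω_sun = 0: ω_arm/ω_ring = N3/(N1+N3); set equal to 25/36  ⇒  N3/N1 = (25/36)/(1 − 25/36) = 25/11
N3 = N1 + 2·N2  ⇒  N2/N1 = (N3/N1 − 1)/2 = (25/11 − 1)/2 = 7/11
smallest multiple with N1 ≥ 12 and N2 ≥ 10: k = 2  ⇒  N1 = 2·11 = 22, N2 = 2·7 = 14 (N1 ≤ 40, N2 ≤ 30, N2 ≠ N1 ✓), N3 = 22 + 2·14 = 50
check: N3/(N1+N3) with N1 = 22, N3 = 50 gives 25/36; |achieved − target| = 0 ≤ 1/144 ✓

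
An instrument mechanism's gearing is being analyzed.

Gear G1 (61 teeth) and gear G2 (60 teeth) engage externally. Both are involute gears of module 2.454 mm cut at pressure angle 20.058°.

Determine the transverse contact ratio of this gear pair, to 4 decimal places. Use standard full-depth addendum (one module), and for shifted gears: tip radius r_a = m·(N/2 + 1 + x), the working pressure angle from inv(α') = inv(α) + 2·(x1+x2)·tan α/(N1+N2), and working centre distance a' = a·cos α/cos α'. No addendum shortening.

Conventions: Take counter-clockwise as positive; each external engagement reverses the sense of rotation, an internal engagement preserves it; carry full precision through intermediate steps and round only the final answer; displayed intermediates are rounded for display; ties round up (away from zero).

topology: single-mesh involute geometry — m = 2.454, 61T/60T pair
base radii: r_b1 = 70.307224, r_b2 = 69.154646
tip radii: r_a1 = 77.301000, r_a2 = 76.074000
no profile shift: α' = α, a' = a
action lengths: √(r_a1²−r_b1²) = 32.130031, √(r_a2²−r_b2²) = 31.699974
base pitch p_b = π·m·cos α = 7.241858
CR = (32.130031 + 31.699974 − 148.467000·sin 20.05800°)/7.241858 = 1.782705
contact ratio ≈ 1.7827

1.7827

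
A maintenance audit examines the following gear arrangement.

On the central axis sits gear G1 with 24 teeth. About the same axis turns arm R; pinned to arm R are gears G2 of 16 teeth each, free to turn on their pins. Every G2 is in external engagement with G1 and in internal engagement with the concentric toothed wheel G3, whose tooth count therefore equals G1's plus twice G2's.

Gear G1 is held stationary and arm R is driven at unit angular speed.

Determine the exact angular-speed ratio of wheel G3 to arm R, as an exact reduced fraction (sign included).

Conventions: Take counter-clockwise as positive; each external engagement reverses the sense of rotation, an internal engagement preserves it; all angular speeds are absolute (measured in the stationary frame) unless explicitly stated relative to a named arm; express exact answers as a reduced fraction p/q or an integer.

10/7

recognized (axles ride arm R): planetary set, 24/16/56 teeth
ring teeth: 24 + 2·16 = 56
24(ω_sun−ω_arm) = −56(ω_ring−ω_arm),  ω_sun = 0, ω_arm = 1
ω_ring = 1 − (24/56)(0−1) = 10/7
ω_out/ω_in = 10/7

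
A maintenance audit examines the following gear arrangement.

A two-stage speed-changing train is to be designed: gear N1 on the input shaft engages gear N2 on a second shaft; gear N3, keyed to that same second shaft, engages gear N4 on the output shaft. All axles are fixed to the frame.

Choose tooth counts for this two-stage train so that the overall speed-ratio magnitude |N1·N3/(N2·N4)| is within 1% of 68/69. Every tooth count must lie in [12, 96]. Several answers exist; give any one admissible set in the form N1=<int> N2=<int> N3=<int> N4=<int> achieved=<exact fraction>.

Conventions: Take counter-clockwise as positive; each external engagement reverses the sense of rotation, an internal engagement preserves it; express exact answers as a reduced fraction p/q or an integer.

class = fixed-axis compound train [2-stage, 68/69 wanted]
target = 68/69 in lowest terms: an exact hit needs N1·N3 = k·68 and N2·N4 = k·69 for one integer k, every count in [12, 96]; additionally prefer no 1:1 stage (N1 ≠ N2, N3 ≠ N4)
k = 1…3: no 1:1-free in-range split of k·68 and k·69 into factor pairs; take k = 4
k = 4: N1·N3 = 272 = 16·17, N2·N4 = 276 = 12·23
achieved = 16·17/(12·23) = 68/69; |achieved − target| = 0 ≤ 17/1725 ✓

N1=16 N2=12 N3=17 N4=23 achieved=68/69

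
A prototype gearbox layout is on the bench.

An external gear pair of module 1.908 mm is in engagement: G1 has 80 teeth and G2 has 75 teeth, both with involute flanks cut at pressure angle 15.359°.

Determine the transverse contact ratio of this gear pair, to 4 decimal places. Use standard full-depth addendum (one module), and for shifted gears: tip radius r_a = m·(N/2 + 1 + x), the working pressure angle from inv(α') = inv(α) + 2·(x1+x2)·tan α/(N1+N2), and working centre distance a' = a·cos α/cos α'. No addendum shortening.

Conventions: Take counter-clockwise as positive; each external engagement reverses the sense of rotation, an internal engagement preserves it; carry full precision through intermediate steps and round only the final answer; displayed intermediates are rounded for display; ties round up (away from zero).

class = single-mesh tooth geometry [involute pair 80T × 75T, m = 1.908]
base radii: r_b1 = 73.594245, r_b2 = 68.994605
tip radii: r_a1 = 78.228000, r_a2 = 73.458000
no profile shift: α' = α, a' = a
action lengths: √(r_a1²−r_b1²) = 26.523707, √(r_a2²−r_b2²) = 25.215516
base pitch p_b = π·m·cos α = 5.780079
CR = (26.523707 + 25.215516 − 147.870000·sin 15.35900°)/5.780079 = 2.175310
contact ratio ≈ 2.1753

2.1753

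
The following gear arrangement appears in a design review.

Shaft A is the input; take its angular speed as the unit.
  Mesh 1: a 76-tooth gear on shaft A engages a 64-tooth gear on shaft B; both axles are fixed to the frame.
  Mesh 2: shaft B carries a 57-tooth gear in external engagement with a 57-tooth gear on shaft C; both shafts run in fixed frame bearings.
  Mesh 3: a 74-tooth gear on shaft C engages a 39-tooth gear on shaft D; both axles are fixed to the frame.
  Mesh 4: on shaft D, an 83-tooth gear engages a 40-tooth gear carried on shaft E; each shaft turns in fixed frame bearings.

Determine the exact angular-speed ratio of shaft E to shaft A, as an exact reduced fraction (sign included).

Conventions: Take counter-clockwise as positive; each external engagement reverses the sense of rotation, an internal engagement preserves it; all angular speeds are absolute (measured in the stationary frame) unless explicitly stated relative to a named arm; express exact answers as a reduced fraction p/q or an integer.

class = fixed-axis compound train [4 meshes; 4 ratios multiply, 4 sense flips]
mesh 1 [76T→64T]: running ratio 19/16, sense −
mesh 2 [57T→57T]: running ratio 19/16, sense +
mesh 3 [74T→39T]: running ratio 703/312, sense −
mesh 4 [83T→40T]: running ratio 58349/12480, sense +
ω_out/ω_in = 58349/12480

58349/12480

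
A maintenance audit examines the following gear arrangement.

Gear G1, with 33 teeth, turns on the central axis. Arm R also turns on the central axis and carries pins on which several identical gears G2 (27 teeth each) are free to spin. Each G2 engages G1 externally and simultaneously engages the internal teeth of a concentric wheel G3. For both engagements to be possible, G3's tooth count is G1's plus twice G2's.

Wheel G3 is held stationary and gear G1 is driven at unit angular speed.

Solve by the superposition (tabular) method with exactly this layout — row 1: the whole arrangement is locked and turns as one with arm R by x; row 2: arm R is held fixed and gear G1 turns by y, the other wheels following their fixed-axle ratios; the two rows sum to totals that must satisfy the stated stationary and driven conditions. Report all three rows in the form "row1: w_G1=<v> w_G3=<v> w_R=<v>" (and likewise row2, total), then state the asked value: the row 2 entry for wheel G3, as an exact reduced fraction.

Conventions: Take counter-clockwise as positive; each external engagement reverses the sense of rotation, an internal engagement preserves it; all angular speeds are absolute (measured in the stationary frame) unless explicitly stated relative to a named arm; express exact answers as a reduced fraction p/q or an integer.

recognized (axles ride arm R): planetary set, 33/27/87 teeth
superposition row 1 [locked train]: every member turns x
row 2 — arm fixed, fixed-axis ratios: sun y, ring −(33/87)·y, arm 0
boundary: total ω_ring = x − (33/87)·y = 0 and total ω_sun = x + y = 1  ⇒  y = 29/40, x = 11/40
row 2 ring = −(33/87)·29/40 = -11/40
totals (row 1 + row 2): sun 11/40 + 29/40 = 1, ring 11/40 + (-11/40) = 0, arm 11/40 + 0 = 11/40
asked cell (row2, ring) = -11/40

row1: w_G1=11/40 w_G3=11/40 w_R=11/40
row2: w_G1=29/40 w_G3=-11/40 w_R=0
total: w_G1=1 w_G3=0 w_R=11/40
asked value: -11/40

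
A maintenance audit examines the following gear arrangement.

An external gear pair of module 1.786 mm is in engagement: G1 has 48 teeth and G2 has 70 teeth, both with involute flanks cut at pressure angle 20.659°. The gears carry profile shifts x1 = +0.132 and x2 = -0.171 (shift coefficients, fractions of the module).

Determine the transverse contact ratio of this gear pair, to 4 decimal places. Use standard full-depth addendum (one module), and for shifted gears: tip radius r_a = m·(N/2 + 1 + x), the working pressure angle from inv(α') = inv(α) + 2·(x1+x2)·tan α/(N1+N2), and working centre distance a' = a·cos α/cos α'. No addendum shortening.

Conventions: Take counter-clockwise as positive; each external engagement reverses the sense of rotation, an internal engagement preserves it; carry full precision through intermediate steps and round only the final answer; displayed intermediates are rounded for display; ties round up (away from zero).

1.7388

topology: single-mesh involute geometry — m = 1.786, 48T/70T pair
base radii: r_b1 = 40.107705, r_b2 = 58.490403
tip radii: r_a1 = 44.885752, r_a2 = 63.990594
inv(α') = inv(20.659°) + 2·(+0.132-0.171)·tan α/(48+70) = 0.01623417  ⇒  α' = 20.55802°
a' = a·cos α / cos α' = 105.3740·cos 20.659°/cos 20.55802° = 105.304183
action lengths: √(r_a1²−r_b1²) = 20.151991, √(r_a2²−r_b2²) = 25.955133
base pitch p_b = π·m·cos α = 5.250086
CR = (20.151991 + 25.955133 − 105.304183·sin 20.55802°)/5.250086 = 1.738822
contact ratio ≈ 1.7388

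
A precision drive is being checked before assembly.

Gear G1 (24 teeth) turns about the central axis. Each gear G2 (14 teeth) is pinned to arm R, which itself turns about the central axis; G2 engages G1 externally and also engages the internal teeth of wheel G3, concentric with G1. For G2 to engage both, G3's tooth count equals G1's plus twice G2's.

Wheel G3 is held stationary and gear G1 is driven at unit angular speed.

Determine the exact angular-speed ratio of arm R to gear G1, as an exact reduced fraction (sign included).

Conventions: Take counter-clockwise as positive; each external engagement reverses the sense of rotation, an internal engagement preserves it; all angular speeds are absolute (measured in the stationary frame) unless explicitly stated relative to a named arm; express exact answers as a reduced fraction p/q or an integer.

6/19

class = planetary set [G3 = 24+2·14 = 52; Willis about the carrier]
ring teeth: 24 + 2·14 = 52
24(ω_sun−ω_arm) = −52(ω_ring−ω_arm),  ω_ring = 0, ω_sun = 1
24(1−ω_arm) = −52(0−ω_arm)  ⇒  76·ω_arm = 24  ⇒  ω_arm = 6/19
ω_out/ω_in = 6/19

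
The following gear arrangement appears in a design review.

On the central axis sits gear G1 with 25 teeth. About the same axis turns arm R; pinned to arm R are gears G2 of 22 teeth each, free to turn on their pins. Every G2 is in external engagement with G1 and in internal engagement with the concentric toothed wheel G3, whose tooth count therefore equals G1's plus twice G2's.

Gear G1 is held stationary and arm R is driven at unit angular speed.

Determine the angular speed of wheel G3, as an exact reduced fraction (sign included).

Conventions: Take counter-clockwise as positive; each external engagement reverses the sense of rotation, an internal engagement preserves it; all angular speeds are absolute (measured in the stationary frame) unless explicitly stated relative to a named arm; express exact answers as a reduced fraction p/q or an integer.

94/69

recognized (axles ride arm R): planetary set, 25/22/69 teeth
ring teeth: 25 + 2·22 = 69
25(ω_sun−ω_arm) = −69(ω_ring−ω_arm),  ω_sun = 0, ω_arm = 1
ω_ring = 1 − (25/69)(0−1) = 94/69
exact speed ratio = 94/69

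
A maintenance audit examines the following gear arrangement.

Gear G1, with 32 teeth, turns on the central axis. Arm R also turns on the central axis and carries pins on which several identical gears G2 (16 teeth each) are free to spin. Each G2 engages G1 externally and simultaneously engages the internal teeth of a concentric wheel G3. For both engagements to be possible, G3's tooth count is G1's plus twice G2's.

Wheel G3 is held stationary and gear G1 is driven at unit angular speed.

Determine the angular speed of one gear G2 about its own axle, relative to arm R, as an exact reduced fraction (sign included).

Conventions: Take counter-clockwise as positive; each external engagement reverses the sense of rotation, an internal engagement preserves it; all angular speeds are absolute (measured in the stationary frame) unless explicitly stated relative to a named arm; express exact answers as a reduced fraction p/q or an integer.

topology: planetary set — G1 32T / G2 16T / G3 64T, arm = carrier (Willis)
ring teeth: 32 + 2·16 = 64
32(ω_sun−ω_arm) = −64(ω_ring−ω_arm),  ω_ring = 0, ω_sun = 1
32(1−ω_arm) = −64(0−ω_arm)  ⇒  96·ω_arm = 32  ⇒  ω_arm = 1/3
sun–planet mesh: 32·(1−1/3) = −16·(ω_p−ω_arm)  ⇒  ω_p−ω_arm = -4/3
exact speed ratio = -4/3

-4/3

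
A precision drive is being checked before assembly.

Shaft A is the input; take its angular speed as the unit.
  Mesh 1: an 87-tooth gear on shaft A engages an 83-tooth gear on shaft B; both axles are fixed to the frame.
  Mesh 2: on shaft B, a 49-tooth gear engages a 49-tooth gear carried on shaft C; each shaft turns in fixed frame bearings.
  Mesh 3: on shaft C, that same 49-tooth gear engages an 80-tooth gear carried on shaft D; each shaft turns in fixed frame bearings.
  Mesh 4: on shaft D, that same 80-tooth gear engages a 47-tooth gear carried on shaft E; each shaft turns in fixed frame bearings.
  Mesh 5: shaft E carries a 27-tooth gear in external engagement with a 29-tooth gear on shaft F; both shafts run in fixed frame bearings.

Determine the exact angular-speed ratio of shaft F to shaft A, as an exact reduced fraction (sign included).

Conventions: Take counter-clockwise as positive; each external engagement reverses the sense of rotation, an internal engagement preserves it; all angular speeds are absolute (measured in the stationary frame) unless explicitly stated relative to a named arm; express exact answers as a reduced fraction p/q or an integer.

class = fixed-axis compound train [5 meshes; 5 ratios multiply, 5 sense flips]
mesh 1 [87T→83T]: running ratio 87/83, sense −
mesh 2 [49T→49T]: running ratio 87/83, sense +
mesh 3 [49T→80T]: running ratio 4263/6640, sense −
mesh 4 [80T→47T]: running ratio 4263/3901, sense +
mesh 5 [27T→29T]: running ratio 3969/3901, sense −
ω_out/ω_in = -3969/3901

-3969/3901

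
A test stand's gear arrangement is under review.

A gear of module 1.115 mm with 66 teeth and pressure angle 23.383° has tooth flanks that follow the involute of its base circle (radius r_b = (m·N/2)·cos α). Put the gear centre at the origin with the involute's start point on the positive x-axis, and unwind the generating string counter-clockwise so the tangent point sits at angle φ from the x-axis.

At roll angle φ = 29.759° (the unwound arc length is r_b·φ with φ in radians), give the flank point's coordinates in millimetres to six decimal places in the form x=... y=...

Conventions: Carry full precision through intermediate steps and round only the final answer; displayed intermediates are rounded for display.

x=38.025922 y=1.535237

recognized (one wheel, involute flank): single-mesh tooth geometry, m = 1.115, N = 66
pitch radius r_p = m·N/2 = 1.115·66/2 = 36.795000
base radius r_b = r_p·cos α = 36.795000·cos 23.383° = 33.773116
roll angle φ = 29.759° = 0.51939253 rad
x = r_b·(cos φ + φ·sin φ) = 38.025922
y = r_b·(sin φ − φ·cos φ) = 1.535237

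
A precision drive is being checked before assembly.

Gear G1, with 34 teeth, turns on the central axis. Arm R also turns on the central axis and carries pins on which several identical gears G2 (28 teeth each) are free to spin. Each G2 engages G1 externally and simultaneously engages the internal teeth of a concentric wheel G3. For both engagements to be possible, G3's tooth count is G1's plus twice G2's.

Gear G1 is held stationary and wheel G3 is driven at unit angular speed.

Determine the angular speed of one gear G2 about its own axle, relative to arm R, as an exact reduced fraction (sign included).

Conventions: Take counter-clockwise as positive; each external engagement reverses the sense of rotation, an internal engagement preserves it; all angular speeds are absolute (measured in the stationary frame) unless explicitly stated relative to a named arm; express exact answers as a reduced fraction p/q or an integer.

765/868

class = planetary set [G3 = 34+2·28 = 90; Willis about the carrier]
ring teeth: 34 + 2·28 = 90
34(ω_sun−ω_arm) = −90(ω_ring−ω_arm),  ω_sun = 0, ω_ring = 1
34(0−ω_arm) = −90(1−ω_arm)  ⇒  124·ω_arm = 90  ⇒  ω_arm = 45/62
sun–planet mesh: 34·(0−45/62) = −28·(ω_p−ω_arm)  ⇒  ω_p−ω_arm = 765/868
exact speed ratio = 765/868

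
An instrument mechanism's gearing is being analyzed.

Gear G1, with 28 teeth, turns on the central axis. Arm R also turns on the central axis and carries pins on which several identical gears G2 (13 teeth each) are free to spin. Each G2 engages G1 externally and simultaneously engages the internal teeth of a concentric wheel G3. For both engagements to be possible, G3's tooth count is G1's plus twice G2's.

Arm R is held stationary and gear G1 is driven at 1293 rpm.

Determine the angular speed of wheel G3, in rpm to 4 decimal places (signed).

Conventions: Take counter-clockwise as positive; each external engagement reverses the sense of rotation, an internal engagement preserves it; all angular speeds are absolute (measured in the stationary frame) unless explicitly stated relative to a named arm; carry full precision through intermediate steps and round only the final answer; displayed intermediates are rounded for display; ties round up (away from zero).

topology: planetary set — G1 28T / G2 13T / G3 54T, arm = carrier (Willis)
normalise by the input: solve with ω_sun = 1, then scale by 1293 rpm
ring teeth: 28 + 2·13 = 54
28(ω_sun−ω_arm) = −54(ω_ring−ω_arm),  ω_arm = 0, ω_sun = 1
ω_ring = 0 − (28/54)(1−0) = -14/27
scale: ω_ring = -14/27 × 1293 rpm = -670.4444 rpm

-670.4444 rpm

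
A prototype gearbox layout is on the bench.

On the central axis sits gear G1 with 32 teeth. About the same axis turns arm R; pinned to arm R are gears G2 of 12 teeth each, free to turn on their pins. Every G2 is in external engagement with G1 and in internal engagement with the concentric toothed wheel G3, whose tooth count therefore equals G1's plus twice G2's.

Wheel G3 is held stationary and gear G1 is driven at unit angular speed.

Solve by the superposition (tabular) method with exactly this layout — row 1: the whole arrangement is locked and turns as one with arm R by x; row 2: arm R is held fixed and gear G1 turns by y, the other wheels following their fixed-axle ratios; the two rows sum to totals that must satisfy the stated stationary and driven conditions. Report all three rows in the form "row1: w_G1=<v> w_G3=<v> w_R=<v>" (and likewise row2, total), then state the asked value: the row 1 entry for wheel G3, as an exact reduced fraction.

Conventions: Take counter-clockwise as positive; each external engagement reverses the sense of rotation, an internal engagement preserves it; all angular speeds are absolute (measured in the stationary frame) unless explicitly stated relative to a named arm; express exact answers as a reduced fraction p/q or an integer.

planetary set (32T centre, 12T on arm, 56T internal) — Willis relation
superposition row 1 [locked train]: every member turns x
superposition row 2 [arm held]: sun y, ring −(32/56)·y, arm 0
boundary: total ω_ring = x − (32/56)·y = 0 and total ω_sun = x + y = 1  ⇒  y = 7/11, x = 4/11
row 2 ring = −(32/56)·7/11 = -4/11
totals (row 1 + row 2): sun 4/11 + 7/11 = 1, ring 4/11 + (-4/11) = 0, arm 4/11 + 0 = 4/11
asked cell (row1, ring) = 4/11

row1: w_G1=4/11 w_G3=4/11 w_R=4/11
row2: w_G1=7/11 w_G3=-4/11 w_R=0
total: w_G1=1 w_G3=0 w_R=4/11
asked value: 4/11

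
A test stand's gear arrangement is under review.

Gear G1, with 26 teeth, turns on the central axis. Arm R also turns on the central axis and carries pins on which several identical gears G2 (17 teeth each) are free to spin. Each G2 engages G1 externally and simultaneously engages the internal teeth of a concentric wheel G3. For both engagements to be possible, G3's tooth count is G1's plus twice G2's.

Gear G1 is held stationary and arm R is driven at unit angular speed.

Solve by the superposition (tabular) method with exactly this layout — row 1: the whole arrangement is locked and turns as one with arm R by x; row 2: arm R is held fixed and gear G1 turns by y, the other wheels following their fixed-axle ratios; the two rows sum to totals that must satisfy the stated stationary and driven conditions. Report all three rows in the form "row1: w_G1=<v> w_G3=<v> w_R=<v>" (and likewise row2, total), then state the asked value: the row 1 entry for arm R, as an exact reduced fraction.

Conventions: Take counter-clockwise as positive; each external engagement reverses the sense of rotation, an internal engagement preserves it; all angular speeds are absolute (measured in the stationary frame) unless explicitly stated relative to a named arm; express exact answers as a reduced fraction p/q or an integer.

row1: w_G1=1 w_G3=1 w_R=1
row2: w_G1=-1 w_G3=13/30 w_R=0
total: w_G1=0 w_G3=43/30 w_R=1
asked value: 1

topology: planetary set — G1 26T / G2 17T / G3 60T, arm = carrier (Willis)
row 1 — lock + rotate with arm: ω_sun = ω_ring = ω_arm = x
row 2: sun turns y, ring = −(26/60)·y, arm 0
boundary: total ω_sun = x + y = 0 and total ω_arm = x = 1  ⇒  y = -1, x = 1
row 2 ring = −(26/60)·(-1) = 13/30
totals (row 1 + row 2): sun 1 + (-1) = 0, ring 1 + 13/30 = 43/30, arm 1 + 0 = 1
asked cell (row1, arm) = 1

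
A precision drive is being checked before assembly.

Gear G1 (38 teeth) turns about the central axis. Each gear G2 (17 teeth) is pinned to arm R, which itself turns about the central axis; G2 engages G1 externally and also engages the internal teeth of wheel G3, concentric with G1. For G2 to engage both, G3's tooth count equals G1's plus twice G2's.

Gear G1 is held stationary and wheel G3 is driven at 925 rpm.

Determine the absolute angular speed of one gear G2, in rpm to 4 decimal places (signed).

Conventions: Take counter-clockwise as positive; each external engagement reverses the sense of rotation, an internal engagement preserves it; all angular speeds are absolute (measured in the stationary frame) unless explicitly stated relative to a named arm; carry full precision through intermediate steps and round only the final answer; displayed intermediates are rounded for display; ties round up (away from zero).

+1958.8235 rpm

class = planetary set [G3 = 38+2·17 = 72; Willis about the carrier]
normalise by the input: solve with ω_ring = 1, then scale by 925 rpm
ring teeth: 38 + 2·17 = 72
38(ω_sun−ω_arm) = −72(ω_ring−ω_arm),  ω_sun = 0, ω_ring = 1
38(0−ω_arm) = −72(1−ω_arm)  ⇒  110·ω_arm = 72  ⇒  ω_arm = 36/55
sun–planet mesh: 38·(0−36/55) = −17·(ω_p−ω_arm)  ⇒  ω_p−ω_arm = 1368/935
ω_p = 36/55 + 1368/935 = 36/17
scale: ω_p = 36/17 × 925 rpm = +1958.8235 rpm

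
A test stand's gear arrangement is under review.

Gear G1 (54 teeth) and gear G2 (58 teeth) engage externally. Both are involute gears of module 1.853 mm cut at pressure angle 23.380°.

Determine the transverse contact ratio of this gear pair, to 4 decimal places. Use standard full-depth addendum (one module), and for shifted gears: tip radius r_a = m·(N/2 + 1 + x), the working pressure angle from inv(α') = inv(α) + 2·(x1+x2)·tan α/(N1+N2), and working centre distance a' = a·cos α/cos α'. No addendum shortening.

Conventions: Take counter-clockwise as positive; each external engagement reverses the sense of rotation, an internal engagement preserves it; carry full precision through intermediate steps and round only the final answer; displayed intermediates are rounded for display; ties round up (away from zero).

1.6105

single-mesh involute tooth geometry (54T engaging 58T at module 1.853)
base radii: r_b1 = 45.923115, r_b2 = 49.324827
tip radii: r_a1 = 51.884000, r_a2 = 55.590000
no profile shift: α' = α, a' = a
action lengths: √(r_a1²−r_b1²) = 24.145745, √(r_a2²−r_b2²) = 25.638049
base pitch p_b = π·m·cos α = 5.343397
CR = (24.145745 + 25.638049 − 103.768000·sin 23.38000°)/5.343397 = 1.610548
contact ratio ≈ 1.6105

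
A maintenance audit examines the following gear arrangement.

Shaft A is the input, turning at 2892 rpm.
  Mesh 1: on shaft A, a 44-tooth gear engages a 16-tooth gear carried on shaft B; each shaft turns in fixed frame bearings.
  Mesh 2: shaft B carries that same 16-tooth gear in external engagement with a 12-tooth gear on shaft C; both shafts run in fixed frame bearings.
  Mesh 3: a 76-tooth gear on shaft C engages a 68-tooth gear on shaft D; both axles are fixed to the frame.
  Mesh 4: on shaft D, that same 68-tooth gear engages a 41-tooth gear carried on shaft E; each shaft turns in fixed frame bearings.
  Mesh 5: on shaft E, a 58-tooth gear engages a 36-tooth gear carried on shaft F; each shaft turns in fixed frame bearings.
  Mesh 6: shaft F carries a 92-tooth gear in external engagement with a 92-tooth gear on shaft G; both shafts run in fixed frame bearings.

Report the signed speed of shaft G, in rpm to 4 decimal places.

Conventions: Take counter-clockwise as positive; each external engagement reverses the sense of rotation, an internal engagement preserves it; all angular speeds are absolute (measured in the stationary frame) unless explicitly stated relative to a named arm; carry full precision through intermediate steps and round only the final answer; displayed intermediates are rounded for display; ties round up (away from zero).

6-mesh fixed-axis compound train (all bearings frame-fixed)
mesh 1 [44T→16T]: ω = 2892.0000×44/16 = 7953.0000 rpm, sense flips to −
mesh 2 [16T→12T]: ω = 7953.0000×16/12 = 10604.0000 rpm, sense flips to +
mesh 3 [76T→68T]: ω = 10604.0000×76/68 = 11851.5294 rpm, sense flips to −
mesh 4 [68T→41T]: ω = 11851.5294×68/41 = 19656.1951 rpm, sense flips to +
mesh 5 [58T→36T]: ω = 19656.1951×58/36 = 31668.3144 rpm, sense flips to −
mesh 6 [92T→92T]: ω = 31668.3144×92/92 = 31668.3144 rpm, sense flips to +
signed output speed = +31668.3144 rpm

+31668.3144 rpm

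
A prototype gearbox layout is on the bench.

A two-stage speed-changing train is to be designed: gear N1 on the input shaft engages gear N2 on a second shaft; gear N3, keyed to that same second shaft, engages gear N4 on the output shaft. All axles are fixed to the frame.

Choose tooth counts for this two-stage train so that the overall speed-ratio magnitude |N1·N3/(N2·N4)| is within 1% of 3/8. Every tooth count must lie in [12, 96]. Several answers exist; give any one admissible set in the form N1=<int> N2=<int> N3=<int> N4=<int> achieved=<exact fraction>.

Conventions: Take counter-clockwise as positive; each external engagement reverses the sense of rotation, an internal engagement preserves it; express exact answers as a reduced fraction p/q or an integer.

N1=12 N2=16 N3=12 N4=24 achieved=3/8

design class (target 3/8): fixed-axis compound train
target = 3/8 in lowest terms: an exact hit needs N1·N3 = k·3 and N2·N4 = k·8 for one integer k, every count in [12, 96]; additionally prefer no 1:1 stage (N1 ≠ N2, N3 ≠ N4)
k = 1…47: no 1:1-free in-range split of k·3 and k·8 into factor pairs; take k = 48
k = 48: N1·N3 = 144 = 12·12, N2·N4 = 384 = 16·24
achieved = 12·12/(16·24) = 3/8; |achieved − target| = 0 ≤ 3/800 ✓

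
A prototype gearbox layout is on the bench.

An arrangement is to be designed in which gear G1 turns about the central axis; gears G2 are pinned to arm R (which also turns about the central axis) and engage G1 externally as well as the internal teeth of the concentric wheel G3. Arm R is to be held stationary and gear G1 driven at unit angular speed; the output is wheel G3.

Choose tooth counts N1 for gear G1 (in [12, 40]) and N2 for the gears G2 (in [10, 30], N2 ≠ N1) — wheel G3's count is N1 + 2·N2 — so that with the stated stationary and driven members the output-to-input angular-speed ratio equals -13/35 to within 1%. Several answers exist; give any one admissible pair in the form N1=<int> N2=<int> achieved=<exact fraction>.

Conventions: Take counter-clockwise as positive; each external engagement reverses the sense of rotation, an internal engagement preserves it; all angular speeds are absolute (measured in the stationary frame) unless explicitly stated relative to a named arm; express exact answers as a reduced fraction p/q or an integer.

N1=13 N2=11 achieved=-13/35

class = planetary set [ratio -13/35 wanted; Willis about the carrier]
Willis with ω_arm = 0: ω_ring/ω_sun = −N1/N3; set equal to -13/35  ⇒  N3/N1 = −1/(-13/35) = 35/13
N3 = N1 + 2·N2  ⇒  N2/N1 = (N3/N1 − 1)/2 = (35/13 − 1)/2 = 11/13
smallest multiple with N1 ≥ 12 and N2 ≥ 10: k = 1  ⇒  N1 = 1·13 = 13, N2 = 1·11 = 11 (N1 ≤ 40, N2 ≤ 30, N2 ≠ N1 ✓), N3 = 13 + 2·11 = 35
check: −N1/N3 with N1 = 13, N3 = 35 gives -13/35; |achieved − target| = 0 ≤ 13/3500 ✓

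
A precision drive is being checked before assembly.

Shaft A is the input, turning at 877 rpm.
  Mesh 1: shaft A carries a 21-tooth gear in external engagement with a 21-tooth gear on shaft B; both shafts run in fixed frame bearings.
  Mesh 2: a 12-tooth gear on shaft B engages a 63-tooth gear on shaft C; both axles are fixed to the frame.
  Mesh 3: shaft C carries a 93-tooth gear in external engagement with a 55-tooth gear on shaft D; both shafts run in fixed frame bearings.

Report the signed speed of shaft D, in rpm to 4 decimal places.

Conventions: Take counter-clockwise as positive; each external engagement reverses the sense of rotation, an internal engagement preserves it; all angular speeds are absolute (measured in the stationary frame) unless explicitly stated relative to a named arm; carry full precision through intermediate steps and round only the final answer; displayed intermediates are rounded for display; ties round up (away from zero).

-282.4623 rpm

class = fixed-axis compound train [3 meshes; 3 ratios multiply, 3 sense flips]
mesh 1 [21T→21T]: ω = 877.0000×21/21 = 877.0000 rpm, sense flips to −
mesh 2 [12T→63T]: ω = 877.0000×12/63 = 167.0476 rpm, sense flips to +
mesh 3 [93T→55T]: ω = 167.0476×93/55 = 282.4623 rpm, sense flips to −
signed output speed = -282.4623 rpm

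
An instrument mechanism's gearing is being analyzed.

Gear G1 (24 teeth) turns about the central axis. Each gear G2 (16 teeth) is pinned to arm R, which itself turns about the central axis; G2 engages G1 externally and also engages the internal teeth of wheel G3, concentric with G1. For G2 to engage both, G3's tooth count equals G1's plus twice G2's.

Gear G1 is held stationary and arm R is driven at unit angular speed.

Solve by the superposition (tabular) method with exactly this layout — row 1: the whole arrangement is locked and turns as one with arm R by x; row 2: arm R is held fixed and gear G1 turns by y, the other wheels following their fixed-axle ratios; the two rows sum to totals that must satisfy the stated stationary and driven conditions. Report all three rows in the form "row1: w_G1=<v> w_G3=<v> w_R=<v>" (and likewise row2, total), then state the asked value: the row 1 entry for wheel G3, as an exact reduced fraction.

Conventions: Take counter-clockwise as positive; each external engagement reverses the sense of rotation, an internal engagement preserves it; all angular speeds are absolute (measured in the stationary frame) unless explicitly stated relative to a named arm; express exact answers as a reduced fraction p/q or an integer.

row1: w_G1=1 w_G3=1 w_R=1
row2: w_G1=-1 w_G3=3/7 w_R=0
total: w_G1=0 w_G3=10/7 w_R=1
asked value: 1

planetary set (24T centre, 16T on arm, 56T internal) — Willis relation
row 1 (train locked, turned with arm): all members turn x
row 2 (arm held, sun turns y): ω_ring = −(24/56)·y, ω_arm = 0
boundary: total ω_sun = x + y = 0 and total ω_arm = x = 1  ⇒  y = -1, x = 1
row 2 ring = −(24/56)·(-1) = 3/7
totals (row 1 + row 2): sun 1 + (-1) = 0, ring 1 + 3/7 = 10/7, arm 1 + 0 = 1
asked cell (row1, ring) = 1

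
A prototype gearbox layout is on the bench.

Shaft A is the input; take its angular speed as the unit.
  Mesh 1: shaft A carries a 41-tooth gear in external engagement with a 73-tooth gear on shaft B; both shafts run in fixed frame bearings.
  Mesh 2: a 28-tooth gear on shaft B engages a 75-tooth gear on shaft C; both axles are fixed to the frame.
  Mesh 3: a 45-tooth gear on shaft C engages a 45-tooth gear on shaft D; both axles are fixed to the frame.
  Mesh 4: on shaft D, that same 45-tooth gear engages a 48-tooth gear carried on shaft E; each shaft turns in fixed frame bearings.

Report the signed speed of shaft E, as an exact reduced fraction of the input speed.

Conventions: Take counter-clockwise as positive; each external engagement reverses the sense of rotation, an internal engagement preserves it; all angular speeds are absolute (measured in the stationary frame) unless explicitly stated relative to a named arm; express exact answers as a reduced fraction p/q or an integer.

287/1460

4-mesh fixed-axis compound train (all bearings frame-fixed)
mesh 1 [41T→73T]: |ω|/ω_in = 1×41/73 = 41/73, sense flips to −
mesh 2 [28T→75T]: |ω|/ω_in = (41/73)×28/75 = 1148/5475, sense flips to +
mesh 3 [45T→45T]: |ω|/ω_in = (1148/5475)×45/45 = 1148/5475, sense flips to −
mesh 4 [45T→48T]: |ω|/ω_in = (1148/5475)×45/48 = 287/1460, sense flips to +
signed output speed (× input speed) = 287/1460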